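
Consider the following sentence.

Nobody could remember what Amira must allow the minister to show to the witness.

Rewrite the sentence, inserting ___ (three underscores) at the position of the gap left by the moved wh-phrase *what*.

In situ: Amira must allow the minister to show what to the witness.
'what' is the direct object of 'show'. The gap is right after 'show'.

Nobody could remember what Amira must allow the minister to show ___ to the witness.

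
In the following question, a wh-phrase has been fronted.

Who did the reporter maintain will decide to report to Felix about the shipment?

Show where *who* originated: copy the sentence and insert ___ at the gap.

Who did the reporter maintain ___ will decide to report to Felix about the shipment?

Underlying clause: The reporter did maintain who will decide to report to Felix about the shipment.
'who' is the subject of the clause embedded under 'maintain'. The gap is right after 'maintain'.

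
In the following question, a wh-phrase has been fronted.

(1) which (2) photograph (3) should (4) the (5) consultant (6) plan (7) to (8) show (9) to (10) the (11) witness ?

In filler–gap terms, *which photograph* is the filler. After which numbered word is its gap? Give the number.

Before movement: The consultant should plan to show which photograph to the witness.
The filler 'which photograph' is interpreted as the direct object of 'show'. Fronting leaves a gap immediately after 'show':
Which photograph should the consultant plan to show ___ to the witness?
'show' is word 8.

8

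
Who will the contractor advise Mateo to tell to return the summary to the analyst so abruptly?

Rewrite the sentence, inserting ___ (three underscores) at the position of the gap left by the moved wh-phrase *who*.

Who will the contractor advise Mateo to tell ___ to return the summary to the analyst so abruptly?

Before movement: The contractor will advise Mateo to tell who to return the summary to the analyst so abruptly.
'who' functions as the direct object of 'tell'. The gap is right after 'tell'.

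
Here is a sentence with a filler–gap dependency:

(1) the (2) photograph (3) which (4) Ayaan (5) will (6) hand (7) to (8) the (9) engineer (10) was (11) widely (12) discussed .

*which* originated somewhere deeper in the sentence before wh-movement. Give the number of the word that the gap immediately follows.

The filler 'which' is interpreted as the direct object of 'hand'. It moves to the left edge, and the trace sits right after 'hand':
The photograph which Ayaan will hand ___ to the engineer was widely discussed.
'hand' is word 6.

6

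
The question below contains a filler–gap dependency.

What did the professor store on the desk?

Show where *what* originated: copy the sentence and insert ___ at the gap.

What did the professor store ___ on the desk?

Before movement: The professor did store what on the desk.
'what' functions as the direct object of 'store'. The gap is right after 'store'.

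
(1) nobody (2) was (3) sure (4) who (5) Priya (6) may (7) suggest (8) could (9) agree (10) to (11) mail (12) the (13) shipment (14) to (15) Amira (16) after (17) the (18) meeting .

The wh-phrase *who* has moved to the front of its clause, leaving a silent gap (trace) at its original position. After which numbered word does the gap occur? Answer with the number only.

7

In situ: Priya may suggest who could agree to mail the shipment to Amira after the meeting.
The filler 'who' is interpreted as the subject of the clause embedded under 'suggest'. Fronting leaves a gap immediately after 'suggest':
Nobody was sure who Priya may suggest ___ could agree to mail the shipment to Amira after the meeting.
'suggest' is word 7.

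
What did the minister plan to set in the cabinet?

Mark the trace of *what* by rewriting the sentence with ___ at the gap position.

Pre-movement form: The minister did plan to set what in the cabinet.
The filler 'what' is interpreted as the direct object of 'set'. The gap is right after 'set'.

What did the minister plan to set ___ in the cabinet?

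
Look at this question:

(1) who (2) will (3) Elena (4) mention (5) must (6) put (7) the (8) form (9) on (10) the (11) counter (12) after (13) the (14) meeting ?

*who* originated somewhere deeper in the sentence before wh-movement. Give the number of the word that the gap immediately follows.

4

Pre-movement form: Elena will mention who must put the form on the counter after the meeting.
'who' functions as the subject of the clause embedded under 'mention'. It moves to the left edge, and the trace sits right after 'mention':
Who will Elena mention ___ must put the form on the counter after the meeting?
'mention' is word 4.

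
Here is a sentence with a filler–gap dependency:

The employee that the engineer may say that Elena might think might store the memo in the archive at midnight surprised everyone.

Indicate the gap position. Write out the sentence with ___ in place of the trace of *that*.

The filler 'that' is interpreted as the subject of the clause embedded under 'think'. The gap is right after 'think'.

The employee that the engineer may say that Elena might think ___ might store the memo in the archive at midnight surprised everyone.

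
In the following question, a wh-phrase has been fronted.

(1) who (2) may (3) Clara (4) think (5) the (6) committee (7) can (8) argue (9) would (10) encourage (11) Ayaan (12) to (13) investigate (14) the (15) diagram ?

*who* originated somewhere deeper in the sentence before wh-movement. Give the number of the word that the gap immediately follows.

Pre-movement form: Clara may think the committee can argue who would encourage Ayaan to investigate the diagram.
'who' functions as the subject of the clause embedded under 'argue'. It moves to the left edge, and the trace sits right after 'argue':
Who may Clara think the committee can argue ___ would encourage Ayaan to investigate the diagram?
'argue' is word 8.

8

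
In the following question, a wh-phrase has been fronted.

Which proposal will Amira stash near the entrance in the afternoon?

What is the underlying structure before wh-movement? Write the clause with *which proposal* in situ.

'which proposal' is the direct object of 'stash'. Wh-movement fronts it, leaving a gap right after 'stash':
Which proposal will Amira stash ___ near the entrance in the afternoon?

Amira will stash which proposal near the entrance in the afternoon.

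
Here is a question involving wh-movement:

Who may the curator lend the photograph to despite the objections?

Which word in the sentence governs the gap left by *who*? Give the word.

In situ: The curator may lend the photograph to who despite the objections.
'who' is the object of the preposition 'to' (recipient of 'lend'). It moves to the left edge, and the trace sits right after 'to':
Who may the curator lend the photograph to ___ despite the objections?

to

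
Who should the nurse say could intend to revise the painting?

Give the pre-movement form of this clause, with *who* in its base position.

The nurse should say who could intend to revise the painting.

'who' functions as the subject of the clause embedded under 'say'. Fronting leaves a gap immediately after 'say':
Who should the nurse say ___ could intend to revise the painting?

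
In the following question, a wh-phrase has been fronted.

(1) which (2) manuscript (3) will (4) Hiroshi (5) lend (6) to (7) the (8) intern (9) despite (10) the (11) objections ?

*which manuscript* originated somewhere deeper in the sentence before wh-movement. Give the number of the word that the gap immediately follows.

Pre-movement form: Hiroshi will lend which manuscript to the intern despite the objections.
'which manuscript' is the direct object of 'lend'. It moves to the left edge, and the trace sits right after 'lend':
Which manuscript will Hiroshi lend ___ to the intern despite the objections?
'lend' is word 5.

5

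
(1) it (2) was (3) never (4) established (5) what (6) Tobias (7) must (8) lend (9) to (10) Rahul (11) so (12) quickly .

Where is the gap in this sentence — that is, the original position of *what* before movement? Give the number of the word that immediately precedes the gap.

8

In situ: Tobias must lend what to Rahul so quickly.
'what' is the direct object of 'lend'. Fronting leaves a gap immediately after 'lend':
It was never established what Tobias must lend ___ to Rahul so quickly.
'lend' is word 8.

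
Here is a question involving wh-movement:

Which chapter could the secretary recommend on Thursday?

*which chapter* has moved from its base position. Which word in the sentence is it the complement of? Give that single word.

recommend

In situ: The secretary could recommend which chapter on Thursday.
The filler 'which chapter' is interpreted as the direct object of 'recommend'. Fronting leaves a gap immediately after 'recommend':
Which chapter could the secretary recommend ___ on Thursday?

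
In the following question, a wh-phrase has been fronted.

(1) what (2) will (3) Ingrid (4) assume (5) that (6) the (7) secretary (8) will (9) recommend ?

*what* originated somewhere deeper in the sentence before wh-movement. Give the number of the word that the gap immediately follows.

9

Pre-movement form: Ingrid will assume that the secretary will recommend what.
The filler 'what' is interpreted as the direct object of 'recommend'. It moves to the left edge, and the trace sits right after 'recommend':
What will Ingrid assume that the secretary will recommend ___?
'recommend' is word 9.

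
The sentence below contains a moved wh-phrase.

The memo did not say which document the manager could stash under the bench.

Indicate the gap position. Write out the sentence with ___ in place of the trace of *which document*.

Underlying clause: The manager could stash which document under the bench.
The filler 'which document' is interpreted as the direct object of 'stash'. The gap is right after 'stash'.

The memo did not say which document the manager could stash ___ under the bench.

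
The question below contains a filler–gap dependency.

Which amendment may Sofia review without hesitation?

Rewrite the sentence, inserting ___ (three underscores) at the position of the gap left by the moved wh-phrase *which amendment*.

Before movement: Sofia may review which amendment without hesitation.
'which amendment' functions as the direct object of 'review'. The gap is right after 'review'.

Which amendment may Sofia review ___ without hesitation?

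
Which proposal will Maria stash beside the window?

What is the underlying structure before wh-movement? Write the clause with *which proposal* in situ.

Maria will stash which proposal beside the window.

'which proposal' functions as the direct object of 'stash'. It moves to the left edge, and the trace sits right after 'stash':
Which proposal will Maria stash ___ beside the window?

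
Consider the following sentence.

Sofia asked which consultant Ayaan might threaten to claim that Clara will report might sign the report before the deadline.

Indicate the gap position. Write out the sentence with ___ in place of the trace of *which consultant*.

Sofia asked which consultant Ayaan might threaten to claim that Clara will report ___ might sign the report before the deadline.

Before movement: Ayaan might threaten to claim that Clara will report which consultant might sign the report before the deadline.
'which consultant' is the subject of the clause embedded under 'report'. The gap is right after 'report'.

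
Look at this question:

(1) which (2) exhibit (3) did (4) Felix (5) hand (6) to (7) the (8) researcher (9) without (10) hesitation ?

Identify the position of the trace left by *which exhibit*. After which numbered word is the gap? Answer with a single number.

5

Before movement: Felix did hand which exhibit to the researcher without hesitation.
'which exhibit' functions as the direct object of 'hand'. Wh-movement fronts it, leaving a gap right after 'hand':
Which exhibit did Felix hand ___ to the researcher without hesitation?
'hand' is word 5.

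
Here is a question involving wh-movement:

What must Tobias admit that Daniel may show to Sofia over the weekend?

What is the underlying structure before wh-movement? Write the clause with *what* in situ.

'what' functions as the direct object of 'show'. Wh-movement fronts it, leaving a gap right after 'show':
What must Tobias admit that Daniel may show ___ to Sofia over the weekend?

Tobias must admit that Daniel may show what to Sofia over the weekend.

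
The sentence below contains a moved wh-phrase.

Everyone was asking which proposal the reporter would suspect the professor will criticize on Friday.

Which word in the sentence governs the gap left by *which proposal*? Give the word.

criticize

Pre-movement form: The reporter would suspect the professor will criticize which proposal on Friday.
'which proposal' is the direct object of 'criticize'. It moves to the left edge, and the trace sits right after 'criticize':
Everyone was asking which proposal the reporter would suspect the professor will criticize ___ on Friday.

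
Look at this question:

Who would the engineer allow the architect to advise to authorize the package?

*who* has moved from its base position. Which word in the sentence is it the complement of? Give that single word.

advise

Before movement: The engineer would allow the architect to advise who to authorize the package.
'who' functions as the direct object of 'advise'. It moves to the left edge, and the trace sits right after 'advise':
Who would the engineer allow the architect to advise ___ to authorize the package?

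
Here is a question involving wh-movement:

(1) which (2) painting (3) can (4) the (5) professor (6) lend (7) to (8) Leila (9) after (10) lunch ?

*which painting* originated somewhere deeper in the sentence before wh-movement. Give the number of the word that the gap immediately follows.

Underlying clause: The professor can lend which painting to Leila after lunch.
The filler 'which painting' is interpreted as the direct object of 'lend'. Wh-movement fronts it, leaving a gap right after 'lend':
Which painting can the professor lend ___ to Leila after lunch?
'lend' is word 6.

6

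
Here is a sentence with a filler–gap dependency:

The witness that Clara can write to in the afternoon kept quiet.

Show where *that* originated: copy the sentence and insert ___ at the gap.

'that' functions as the object of the preposition 'to'. The gap is right after 'to'.

The witness that Clara can write to ___ in the afternoon kept quiet.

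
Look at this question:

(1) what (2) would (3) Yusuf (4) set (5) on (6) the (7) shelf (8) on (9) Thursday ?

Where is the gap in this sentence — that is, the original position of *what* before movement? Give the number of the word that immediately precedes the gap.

4

In situ: Yusuf would set what on the shelf on Thursday.
'what' is the direct object of 'set'. Fronting leaves a gap immediately after 'set':
What would Yusuf set ___ on the shelf on Thursday?
'set' is word 4.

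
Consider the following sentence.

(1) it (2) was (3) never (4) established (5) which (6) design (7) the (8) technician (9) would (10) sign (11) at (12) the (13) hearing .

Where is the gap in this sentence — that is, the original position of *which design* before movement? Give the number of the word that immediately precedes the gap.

10

Underlying clause: The technician would sign which design at the hearing.
'which design' functions as the direct object of 'sign'. It moves to the left edge, and the trace sits right after 'sign':
It was never established which design the technician would sign ___ at the hearing.
'sign' is word 10.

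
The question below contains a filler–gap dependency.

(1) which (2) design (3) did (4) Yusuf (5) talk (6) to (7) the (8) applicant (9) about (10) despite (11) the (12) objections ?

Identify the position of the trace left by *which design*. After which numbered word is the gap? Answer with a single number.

In situ: Yusuf did talk to the applicant about which design despite the objections.
The filler 'which design' is interpreted as the object of the preposition 'about'. It moves to the left edge, and the trace sits right after 'about':
Which design did Yusuf talk to the applicant about ___ despite the objections?
'about' is word 9.

9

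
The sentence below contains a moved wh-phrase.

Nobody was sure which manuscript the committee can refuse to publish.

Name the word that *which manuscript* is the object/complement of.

Before movement: The committee can refuse to publish which manuscript.
'which manuscript' functions as the direct object of 'publish'. It moves to the left edge, and the trace sits right after 'publish':
Nobody was sure which manuscript the committee can refuse to publish ___.

publish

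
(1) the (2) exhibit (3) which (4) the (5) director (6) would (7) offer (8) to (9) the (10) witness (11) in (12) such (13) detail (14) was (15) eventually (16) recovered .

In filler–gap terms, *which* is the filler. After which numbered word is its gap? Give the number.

7

The filler 'which' is interpreted as the direct object of 'offer'. Wh-movement fronts it, leaving a gap right after 'offer':
The exhibit which the director would offer ___ to the witness in such detail was eventually recovered.
'offer' is word 7.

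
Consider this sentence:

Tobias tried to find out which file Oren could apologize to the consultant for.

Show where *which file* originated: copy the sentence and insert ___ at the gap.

Tobias tried to find out which file Oren could apologize to the consultant for ___.

Pre-movement form: Oren could apologize to the consultant for which file.
The filler 'which file' is interpreted as the object of the preposition 'for'. The gap is right after 'for'.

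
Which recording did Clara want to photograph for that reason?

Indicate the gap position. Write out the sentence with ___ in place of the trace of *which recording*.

Underlying clause: Clara did want to photograph which recording for that reason.
'which recording' is the direct object of 'photograph'. The gap is right after 'photograph'.

Which recording did Clara want to photograph ___ for that reason?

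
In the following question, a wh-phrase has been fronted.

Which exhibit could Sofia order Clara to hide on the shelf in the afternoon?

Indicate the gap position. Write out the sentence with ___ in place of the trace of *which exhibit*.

Underlying clause: Sofia could order Clara to hide which exhibit on the shelf in the afternoon.
'which exhibit' functions as the direct object of 'hide'. The gap is right after 'hide'.

Which exhibit could Sofia order Clara to hide ___ on the shelf in the afternoon?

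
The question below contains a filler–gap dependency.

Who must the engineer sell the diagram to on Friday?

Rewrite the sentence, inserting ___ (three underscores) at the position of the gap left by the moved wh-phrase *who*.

Who must the engineer sell the diagram to ___ on Friday?

Before movement: The engineer must sell the diagram to who on Friday.
The filler 'who' is interpreted as the object of the preposition 'to' (recipient of 'sell'). The gap is right after 'to'.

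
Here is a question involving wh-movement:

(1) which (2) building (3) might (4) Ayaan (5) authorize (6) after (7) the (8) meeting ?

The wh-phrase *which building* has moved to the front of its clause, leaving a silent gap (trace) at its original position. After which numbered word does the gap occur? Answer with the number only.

5

Pre-movement form: Ayaan might authorize which building after the meeting.
'which building' functions as the direct object of 'authorize'. It moves to the left edge, and the trace sits right after 'authorize':
Which building might Ayaan authorize ___ after the meeting?
'authorize' is word 5.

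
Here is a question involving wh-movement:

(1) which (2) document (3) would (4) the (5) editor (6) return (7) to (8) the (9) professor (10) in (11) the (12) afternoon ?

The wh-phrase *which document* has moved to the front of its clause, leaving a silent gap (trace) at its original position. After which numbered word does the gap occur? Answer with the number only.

6

Pre-movement form: The editor would return which document to the professor in the afternoon.
'which document' is the direct object of 'return'. Wh-movement fronts it, leaving a gap right after 'return':
Which document would the editor return ___ to the professor in the afternoon?
'return' is word 6.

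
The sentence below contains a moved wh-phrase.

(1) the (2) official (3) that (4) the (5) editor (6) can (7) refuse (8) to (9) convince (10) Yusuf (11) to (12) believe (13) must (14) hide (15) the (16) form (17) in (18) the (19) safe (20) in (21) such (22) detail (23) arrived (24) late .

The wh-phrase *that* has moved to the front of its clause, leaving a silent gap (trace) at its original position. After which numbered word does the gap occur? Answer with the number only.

'that' is the subject of the clause embedded under 'believe'. It moves to the left edge, and the trace sits right after 'believe':
The official that the editor can refuse to convince Yusuf to believe ___ must hide the form in the safe in such detail arrived late.
'believe' is word 12.

12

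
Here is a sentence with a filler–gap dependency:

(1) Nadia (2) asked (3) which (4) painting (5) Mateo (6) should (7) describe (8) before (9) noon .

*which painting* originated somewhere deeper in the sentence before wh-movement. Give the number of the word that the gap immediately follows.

7

Pre-movement form: Mateo should describe which painting before noon.
'which painting' is the direct object of 'describe'. Wh-movement fronts it, leaving a gap right after 'describe':
Nadia asked which painting Mateo should describe ___ before noon.
'describe' is word 7.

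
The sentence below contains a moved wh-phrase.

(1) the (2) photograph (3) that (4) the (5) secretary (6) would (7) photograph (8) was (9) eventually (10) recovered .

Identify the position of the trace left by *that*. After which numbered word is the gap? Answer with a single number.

'that' is the direct object of 'photograph'. Wh-movement fronts it, leaving a gap right after 'photograph':
The photograph that the secretary would photograph ___ was eventually recovered.
'photograph' is word 7.

7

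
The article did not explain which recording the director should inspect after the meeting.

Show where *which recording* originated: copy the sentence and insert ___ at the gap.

Pre-movement form: The director should inspect which recording after the meeting.
The filler 'which recording' is interpreted as the direct object of 'inspect'. The gap is right after 'inspect'.

The article did not explain which recording the director should inspect ___ after the meeting.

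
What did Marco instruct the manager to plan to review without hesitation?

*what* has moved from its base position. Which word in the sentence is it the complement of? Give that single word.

In situ: Marco did instruct the manager to plan to review what without hesitation.
The filler 'what' is interpreted as the direct object of 'review'. Fronting leaves a gap immediately after 'review':
What did Marco instruct the manager to plan to review ___ without hesitation?

review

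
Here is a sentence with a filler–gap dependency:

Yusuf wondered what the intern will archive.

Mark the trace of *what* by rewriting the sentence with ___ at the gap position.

Yusuf wondered what the intern will archive ___.

In situ: The intern will archive what.
'what' is the direct object of 'archive'. The gap is right after 'archive'.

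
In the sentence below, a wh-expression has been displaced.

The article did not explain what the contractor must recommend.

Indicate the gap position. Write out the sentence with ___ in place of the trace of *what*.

In situ: The contractor must recommend what.
'what' functions as the direct object of 'recommend'. The gap is right after 'recommend'.

The article did not explain what the contractor must recommend ___.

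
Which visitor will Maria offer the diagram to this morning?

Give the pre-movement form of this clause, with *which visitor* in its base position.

Maria will offer the diagram to which visitor this morning.

The filler 'which visitor' is interpreted as the object of the preposition 'to' (recipient of 'offer'). It moves to the left edge, and the trace sits right after 'to':
Which visitor will Maria offer the diagram to ___ this morning?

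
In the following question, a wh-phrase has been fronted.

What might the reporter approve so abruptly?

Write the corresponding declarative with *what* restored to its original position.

The reporter might approve what so abruptly.

The filler 'what' is interpreted as the direct object of 'approve'. Wh-movement fronts it, leaving a gap right after 'approve':
What might the reporter approve ___ so abruptly?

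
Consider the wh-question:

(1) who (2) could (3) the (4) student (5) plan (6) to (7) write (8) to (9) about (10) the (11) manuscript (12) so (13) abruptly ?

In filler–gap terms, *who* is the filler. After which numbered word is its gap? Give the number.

8

Pre-movement form: The student could plan to write to who about the manuscript so abruptly.
The filler 'who' is interpreted as the object of the preposition 'to'. Wh-movement fronts it, leaving a gap right after 'to':
Who could the student plan to write to ___ about the manuscript so abruptly?
'to' is word 8.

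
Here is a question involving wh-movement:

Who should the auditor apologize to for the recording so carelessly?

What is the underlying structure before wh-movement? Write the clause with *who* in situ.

The filler 'who' is interpreted as the object of the preposition 'to'. Wh-movement fronts it, leaving a gap right after 'to':
Who should the auditor apologize to ___ for the recording so carelessly?

The auditor should apologize to who for the recording so carelessly.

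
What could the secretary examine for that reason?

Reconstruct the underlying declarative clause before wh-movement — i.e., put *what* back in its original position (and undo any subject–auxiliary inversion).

'what' is the direct object of 'examine'. Fronting leaves a gap immediately after 'examine':
What could the secretary examine ___ for that reason?

The secretary could examine what for that reason.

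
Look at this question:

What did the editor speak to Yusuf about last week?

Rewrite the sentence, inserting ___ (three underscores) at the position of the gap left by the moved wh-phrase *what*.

In situ: The editor did speak to Yusuf about what last week.
The filler 'what' is interpreted as the object of the preposition 'about'. The gap is right after 'about'.

What did the editor speak to Yusuf about ___ last week?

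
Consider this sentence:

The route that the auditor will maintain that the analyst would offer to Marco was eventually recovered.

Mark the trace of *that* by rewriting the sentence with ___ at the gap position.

The filler 'that' is interpreted as the direct object of 'offer'. The gap is right after 'offer'.

The route that the auditor will maintain that the analyst would offer ___ to Marco was eventually recovered.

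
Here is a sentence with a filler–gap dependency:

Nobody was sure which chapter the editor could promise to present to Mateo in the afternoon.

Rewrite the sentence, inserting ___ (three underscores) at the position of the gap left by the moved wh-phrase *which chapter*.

Underlying clause: The editor could promise to present which chapter to Mateo in the afternoon.
'which chapter' is the direct object of 'present'. The gap is right after 'present'.

Nobody was sure which chapter the editor could promise to present ___ to Mateo in the afternoon.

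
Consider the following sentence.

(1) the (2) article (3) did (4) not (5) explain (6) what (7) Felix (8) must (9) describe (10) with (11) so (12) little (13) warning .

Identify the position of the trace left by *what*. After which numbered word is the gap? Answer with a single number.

In situ: Felix must describe what with so little warning.
'what' is the direct object of 'describe'. Wh-movement fronts it, leaving a gap right after 'describe':
The article did not explain what Felix must describe ___ with so little warning.
'describe' is word 9.

9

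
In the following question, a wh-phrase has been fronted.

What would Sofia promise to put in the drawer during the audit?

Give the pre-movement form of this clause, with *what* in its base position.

Sofia would promise to put what in the drawer during the audit.

The filler 'what' is interpreted as the direct object of 'put'. Fronting leaves a gap immediately after 'put':
What would Sofia promise to put ___ in the drawer during the audit?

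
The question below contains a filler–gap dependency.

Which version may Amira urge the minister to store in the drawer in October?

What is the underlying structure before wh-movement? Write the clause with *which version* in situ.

The filler 'which version' is interpreted as the direct object of 'store'. It moves to the left edge, and the trace sits right after 'store':
Which version may Amira urge the minister to store ___ in the drawer in October?

Amira may urge the minister to store which version in the drawer in October.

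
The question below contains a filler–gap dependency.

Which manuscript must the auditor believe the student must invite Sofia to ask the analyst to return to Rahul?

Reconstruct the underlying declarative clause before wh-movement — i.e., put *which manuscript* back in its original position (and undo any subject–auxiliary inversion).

The auditor must believe the student must invite Sofia to ask the analyst to return which manuscript to Rahul.

'which manuscript' is the direct object of 'return'. It moves to the left edge, and the trace sits right after 'return':
Which manuscript must the auditor believe the student must invite Sofia to ask the analyst to return ___ to Rahul?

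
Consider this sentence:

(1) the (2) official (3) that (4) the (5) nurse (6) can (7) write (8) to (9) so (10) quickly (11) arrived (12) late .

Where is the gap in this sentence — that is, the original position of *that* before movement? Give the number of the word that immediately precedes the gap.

'that' functions as the object of the preposition 'to'. Fronting leaves a gap immediately after 'to':
The official that the nurse can write to ___ so quickly arrived late.
'to' is word 8.

8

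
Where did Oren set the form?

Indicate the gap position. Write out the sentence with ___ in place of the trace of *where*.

Where did Oren set the form ___?

Underlying clause: Oren did set the form where.
'where' is the locative complement of 'set'. The gap is right after 'form'.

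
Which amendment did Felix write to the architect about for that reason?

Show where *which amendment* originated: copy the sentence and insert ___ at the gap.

Which amendment did Felix write to the architect about ___ for that reason?

Pre-movement form: Felix did write to the architect about which amendment for that reason.
'which amendment' functions as the object of the preposition 'about'. The gap is right after 'about'.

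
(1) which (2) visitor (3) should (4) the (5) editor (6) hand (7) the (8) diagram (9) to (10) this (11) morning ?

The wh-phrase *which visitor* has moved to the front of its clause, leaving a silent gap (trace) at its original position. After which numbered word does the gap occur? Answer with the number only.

9

Pre-movement form: The editor should hand the diagram to which visitor this morning.
The filler 'which visitor' is interpreted as the object of the preposition 'to' (recipient of 'hand'). It moves to the left edge, and the trace sits right after 'to':
Which visitor should the editor hand the diagram to ___ this morning?
'to' is word 9.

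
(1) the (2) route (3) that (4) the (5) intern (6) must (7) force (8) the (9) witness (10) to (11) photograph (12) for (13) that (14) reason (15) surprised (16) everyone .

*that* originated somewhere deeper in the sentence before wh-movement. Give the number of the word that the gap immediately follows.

'that' is the direct object of 'photograph'. Fronting leaves a gap immediately after 'photograph':
The route that the intern must force the witness to photograph ___ for that reason surprised everyone.
'photograph' is word 11.

11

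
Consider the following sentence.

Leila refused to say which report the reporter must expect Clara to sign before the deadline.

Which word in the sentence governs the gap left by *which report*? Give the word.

sign

In situ: The reporter must expect Clara to sign which report before the deadline.
The filler 'which report' is interpreted as the direct object of 'sign'. Fronting leaves a gap immediately after 'sign':
Leila refused to say which report the reporter must expect Clara to sign ___ before the deadline.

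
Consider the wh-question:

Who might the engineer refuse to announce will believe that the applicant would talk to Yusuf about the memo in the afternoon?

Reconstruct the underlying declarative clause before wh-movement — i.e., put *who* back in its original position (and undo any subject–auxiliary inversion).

The engineer might refuse to announce who will believe that the applicant would talk to Yusuf about the memo in the afternoon.

'who' is the subject of the clause embedded under 'announce'. Wh-movement fronts it, leaving a gap right after 'announce':
Who might the engineer refuse to announce ___ will believe that the applicant would talk to Yusuf about the memo in the afternoon?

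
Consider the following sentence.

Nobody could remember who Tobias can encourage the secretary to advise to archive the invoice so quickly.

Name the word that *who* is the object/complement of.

Before movement: Tobias can encourage the secretary to advise who to archive the invoice so quickly.
'who' is the direct object of 'advise'. Wh-movement fronts it, leaving a gap right after 'advise':
Nobody could remember who Tobias can encourage the secretary to advise ___ to archive the invoice so quickly.

advise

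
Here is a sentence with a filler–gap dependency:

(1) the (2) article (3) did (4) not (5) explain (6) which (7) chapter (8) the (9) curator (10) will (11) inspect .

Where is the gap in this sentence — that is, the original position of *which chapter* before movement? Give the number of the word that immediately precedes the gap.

Underlying clause: The curator will inspect which chapter.
'which chapter' functions as the direct object of 'inspect'. It moves to the left edge, and the trace sits right after 'inspect':
The article did not explain which chapter the curator will inspect ___.
'inspect' is word 11.

11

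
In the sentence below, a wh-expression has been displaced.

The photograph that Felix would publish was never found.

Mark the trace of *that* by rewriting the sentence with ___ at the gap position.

The photograph that Felix would publish ___ was never found.

'that' is the direct object of 'publish'. The gap is right after 'publish'.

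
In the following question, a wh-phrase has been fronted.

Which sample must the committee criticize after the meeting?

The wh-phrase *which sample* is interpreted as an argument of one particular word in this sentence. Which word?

criticize

Pre-movement form: The committee must criticize which sample after the meeting.
'which sample' is the direct object of 'criticize'. It moves to the left edge, and the trace sits right after 'criticize':
Which sample must the committee criticize ___ after the meeting?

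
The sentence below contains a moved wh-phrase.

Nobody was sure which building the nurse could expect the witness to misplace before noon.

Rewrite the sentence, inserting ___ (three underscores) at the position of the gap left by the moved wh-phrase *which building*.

Nobody was sure which building the nurse could expect the witness to misplace ___ before noon.

In situ: The nurse could expect the witness to misplace which building before noon.
'which building' is the direct object of 'misplace'. The gap is right after 'misplace'.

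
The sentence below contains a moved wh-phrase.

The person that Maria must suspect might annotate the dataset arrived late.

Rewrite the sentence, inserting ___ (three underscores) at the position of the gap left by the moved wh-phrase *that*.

'that' is the subject of the clause embedded under 'suspect'. The gap is right after 'suspect'.

The person that Maria must suspect ___ might annotate the dataset arrived late.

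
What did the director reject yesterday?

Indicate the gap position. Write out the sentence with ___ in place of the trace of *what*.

Pre-movement form: The director did reject what yesterday.
'what' is the direct object of 'reject'. The gap is right after 'reject'.

What did the director reject ___ yesterday?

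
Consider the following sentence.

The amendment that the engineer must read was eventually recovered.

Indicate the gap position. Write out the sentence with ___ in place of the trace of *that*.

The amendment that the engineer must read ___ was eventually recovered.

'that' is the direct object of 'read'. The gap is right after 'read'.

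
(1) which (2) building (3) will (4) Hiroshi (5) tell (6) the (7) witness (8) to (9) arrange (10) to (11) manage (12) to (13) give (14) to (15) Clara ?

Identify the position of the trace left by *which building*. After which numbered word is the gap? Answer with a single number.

13

Underlying clause: Hiroshi will tell the witness to arrange to manage to give which building to Clara.
'which building' functions as the direct object of 'give'. It moves to the left edge, and the trace sits right after 'give':
Which building will Hiroshi tell the witness to arrange to manage to give ___ to Clara?
'give' is word 13.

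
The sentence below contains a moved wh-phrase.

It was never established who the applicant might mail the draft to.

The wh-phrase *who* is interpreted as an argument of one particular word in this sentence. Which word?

Pre-movement form: The applicant might mail the draft to who.
'who' is the object of the preposition 'to' (recipient of 'mail'). It moves to the left edge, and the trace sits right after 'to':
It was never established who the applicant might mail the draft to ___.

to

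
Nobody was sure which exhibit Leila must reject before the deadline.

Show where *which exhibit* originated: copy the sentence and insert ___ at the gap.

Underlying clause: Leila must reject which exhibit before the deadline.
'which exhibit' is the direct object of 'reject'. The gap is right after 'reject'.

Nobody was sure which exhibit Leila must reject ___ before the deadline.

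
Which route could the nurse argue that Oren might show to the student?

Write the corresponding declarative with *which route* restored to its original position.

'which route' functions as the direct object of 'show'. Fronting leaves a gap immediately after 'show':
Which route could the nurse argue that Oren might show ___ to the student?

The nurse could argue that Oren might show which route to the student.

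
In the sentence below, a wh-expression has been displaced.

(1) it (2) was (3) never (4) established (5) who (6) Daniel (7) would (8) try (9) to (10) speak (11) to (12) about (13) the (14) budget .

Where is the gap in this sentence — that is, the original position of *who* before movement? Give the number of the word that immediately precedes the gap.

11

Pre-movement form: Daniel would try to speak to who about the budget.
The filler 'who' is interpreted as the object of the preposition 'to'. It moves to the left edge, and the trace sits right after 'to':
It was never established who Daniel would try to speak to ___ about the budget.
'to' is word 11.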